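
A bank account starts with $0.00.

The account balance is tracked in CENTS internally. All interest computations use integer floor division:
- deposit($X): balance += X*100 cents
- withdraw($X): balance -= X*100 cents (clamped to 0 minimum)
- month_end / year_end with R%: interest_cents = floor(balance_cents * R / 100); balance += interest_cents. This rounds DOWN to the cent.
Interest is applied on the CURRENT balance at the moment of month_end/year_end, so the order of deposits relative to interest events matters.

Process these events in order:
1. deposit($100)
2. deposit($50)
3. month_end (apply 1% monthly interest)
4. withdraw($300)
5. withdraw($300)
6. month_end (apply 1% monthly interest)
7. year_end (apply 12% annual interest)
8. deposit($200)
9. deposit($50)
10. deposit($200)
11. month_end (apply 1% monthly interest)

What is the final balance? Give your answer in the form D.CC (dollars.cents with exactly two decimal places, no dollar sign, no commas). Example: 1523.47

After 1 (deposit($100)): balance=$100.00 total_interest=$0.00
After 2 (deposit($50)): balance=$150.00 total_interest=$0.00
After 3 (month_end (apply 1% monthly interest)): balance=$151.50 total_interest=$1.50
After 4 (withdraw($300)): balance=$0.00 total_interest=$1.50
After 5 (withdraw($300)): balance=$0.00 total_interest=$1.50
After 6 (month_end (apply 1% monthly interest)): balance=$0.00 total_interest=$1.50
After 7 (year_end (apply 12% annual interest)): balance=$0.00 total_interest=$1.50
After 8 (deposit($200)): balance=$200.00 total_interest=$1.50
After 9 (deposit($50)): balance=$250.00 total_interest=$1.50
After 10 (deposit($200)): balance=$450.00 total_interest=$1.50
After 11 (month_end (apply 1% monthly interest)): balance=$454.50 total_interest=$6.00

Answer: 454.50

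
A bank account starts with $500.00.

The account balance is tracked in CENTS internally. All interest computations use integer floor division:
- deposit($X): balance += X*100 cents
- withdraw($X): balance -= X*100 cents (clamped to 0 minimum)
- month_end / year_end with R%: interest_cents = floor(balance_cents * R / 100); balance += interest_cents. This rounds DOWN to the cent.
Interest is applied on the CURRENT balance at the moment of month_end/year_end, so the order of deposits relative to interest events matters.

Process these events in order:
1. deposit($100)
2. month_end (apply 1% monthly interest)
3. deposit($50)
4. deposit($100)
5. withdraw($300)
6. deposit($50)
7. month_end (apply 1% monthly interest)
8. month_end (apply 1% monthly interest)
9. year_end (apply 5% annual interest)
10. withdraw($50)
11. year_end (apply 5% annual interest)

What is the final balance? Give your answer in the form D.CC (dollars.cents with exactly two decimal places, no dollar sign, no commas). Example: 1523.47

Answer: 516.56

Derivation:
After 1 (deposit($100)): balance=$600.00 total_interest=$0.00
After 2 (month_end (apply 1% monthly interest)): balance=$606.00 total_interest=$6.00
After 3 (deposit($50)): balance=$656.00 total_interest=$6.00
After 4 (deposit($100)): balance=$756.00 total_interest=$6.00
After 5 (withdraw($300)): balance=$456.00 total_interest=$6.00
After 6 (deposit($50)): balance=$506.00 total_interest=$6.00
After 7 (month_end (apply 1% monthly interest)): balance=$511.06 total_interest=$11.06
After 8 (month_end (apply 1% monthly interest)): balance=$516.17 total_interest=$16.17
After 9 (year_end (apply 5% annual interest)): balance=$541.97 total_interest=$41.97
After 10 (withdraw($50)): balance=$491.97 total_interest=$41.97
After 11 (year_end (apply 5% annual interest)): balance=$516.56 total_interest=$66.56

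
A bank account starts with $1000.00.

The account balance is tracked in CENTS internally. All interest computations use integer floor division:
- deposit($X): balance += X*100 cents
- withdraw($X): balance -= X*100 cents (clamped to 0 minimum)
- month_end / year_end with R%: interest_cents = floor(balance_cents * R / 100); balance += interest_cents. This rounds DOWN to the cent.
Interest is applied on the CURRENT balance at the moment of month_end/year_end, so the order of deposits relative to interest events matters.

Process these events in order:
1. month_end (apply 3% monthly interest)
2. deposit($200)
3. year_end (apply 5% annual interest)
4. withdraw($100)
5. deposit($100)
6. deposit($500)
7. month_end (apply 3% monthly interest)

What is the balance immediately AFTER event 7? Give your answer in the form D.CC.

Answer: 1845.24

Derivation:
After 1 (month_end (apply 3% monthly interest)): balance=$1030.00 total_interest=$30.00
After 2 (deposit($200)): balance=$1230.00 total_interest=$30.00
After 3 (year_end (apply 5% annual interest)): balance=$1291.50 total_interest=$91.50
After 4 (withdraw($100)): balance=$1191.50 total_interest=$91.50
After 5 (deposit($100)): balance=$1291.50 total_interest=$91.50
After 6 (deposit($500)): balance=$1791.50 total_interest=$91.50
After 7 (month_end (apply 3% monthly interest)): balance=$1845.24 total_interest=$145.24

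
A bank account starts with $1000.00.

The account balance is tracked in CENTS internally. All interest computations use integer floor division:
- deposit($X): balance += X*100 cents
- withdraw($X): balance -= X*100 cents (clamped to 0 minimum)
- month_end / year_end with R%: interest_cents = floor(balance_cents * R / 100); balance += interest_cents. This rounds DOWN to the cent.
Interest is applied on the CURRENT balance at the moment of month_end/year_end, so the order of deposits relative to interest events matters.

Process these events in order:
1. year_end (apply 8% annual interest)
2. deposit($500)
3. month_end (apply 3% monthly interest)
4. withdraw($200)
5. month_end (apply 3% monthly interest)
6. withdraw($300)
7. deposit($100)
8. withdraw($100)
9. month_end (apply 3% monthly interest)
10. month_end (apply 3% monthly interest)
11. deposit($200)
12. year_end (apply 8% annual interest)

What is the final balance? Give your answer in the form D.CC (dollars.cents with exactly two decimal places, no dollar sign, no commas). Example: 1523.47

Answer: 1556.78

Derivation:
After 1 (year_end (apply 8% annual interest)): balance=$1080.00 total_interest=$80.00
After 2 (deposit($500)): balance=$1580.00 total_interest=$80.00
After 3 (month_end (apply 3% monthly interest)): balance=$1627.40 total_interest=$127.40
After 4 (withdraw($200)): balance=$1427.40 total_interest=$127.40
After 5 (month_end (apply 3% monthly interest)): balance=$1470.22 total_interest=$170.22
After 6 (withdraw($300)): balance=$1170.22 total_interest=$170.22
After 7 (deposit($100)): balance=$1270.22 total_interest=$170.22
After 8 (withdraw($100)): balance=$1170.22 total_interest=$170.22
After 9 (month_end (apply 3% monthly interest)): balance=$1205.32 total_interest=$205.32
After 10 (month_end (apply 3% monthly interest)): balance=$1241.47 total_interest=$241.47
After 11 (deposit($200)): balance=$1441.47 total_interest=$241.47
After 12 (year_end (apply 8% annual interest)): balance=$1556.78 total_interest=$356.78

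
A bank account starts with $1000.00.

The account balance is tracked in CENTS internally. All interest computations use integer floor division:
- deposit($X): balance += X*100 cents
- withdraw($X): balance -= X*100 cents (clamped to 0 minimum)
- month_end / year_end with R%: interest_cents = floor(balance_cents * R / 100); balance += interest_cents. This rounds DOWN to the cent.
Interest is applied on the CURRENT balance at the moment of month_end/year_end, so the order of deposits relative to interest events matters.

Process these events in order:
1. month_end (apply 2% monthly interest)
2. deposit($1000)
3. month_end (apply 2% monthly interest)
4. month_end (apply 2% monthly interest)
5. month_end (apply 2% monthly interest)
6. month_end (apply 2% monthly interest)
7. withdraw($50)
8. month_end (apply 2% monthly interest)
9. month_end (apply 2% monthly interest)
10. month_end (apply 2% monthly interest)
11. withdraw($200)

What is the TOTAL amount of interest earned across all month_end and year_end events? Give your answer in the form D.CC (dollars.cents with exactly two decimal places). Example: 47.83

Answer: 317.26

Derivation:
After 1 (month_end (apply 2% monthly interest)): balance=$1020.00 total_interest=$20.00
After 2 (deposit($1000)): balance=$2020.00 total_interest=$20.00
After 3 (month_end (apply 2% monthly interest)): balance=$2060.40 total_interest=$60.40
After 4 (month_end (apply 2% monthly interest)): balance=$2101.60 total_interest=$101.60
After 5 (month_end (apply 2% monthly interest)): balance=$2143.63 total_interest=$143.63
After 6 (month_end (apply 2% monthly interest)): balance=$2186.50 total_interest=$186.50
After 7 (withdraw($50)): balance=$2136.50 total_interest=$186.50
After 8 (month_end (apply 2% monthly interest)): balance=$2179.23 total_interest=$229.23
After 9 (month_end (apply 2% monthly interest)): balance=$2222.81 total_interest=$272.81
After 10 (month_end (apply 2% monthly interest)): balance=$2267.26 total_interest=$317.26
After 11 (withdraw($200)): balance=$2067.26 total_interest=$317.26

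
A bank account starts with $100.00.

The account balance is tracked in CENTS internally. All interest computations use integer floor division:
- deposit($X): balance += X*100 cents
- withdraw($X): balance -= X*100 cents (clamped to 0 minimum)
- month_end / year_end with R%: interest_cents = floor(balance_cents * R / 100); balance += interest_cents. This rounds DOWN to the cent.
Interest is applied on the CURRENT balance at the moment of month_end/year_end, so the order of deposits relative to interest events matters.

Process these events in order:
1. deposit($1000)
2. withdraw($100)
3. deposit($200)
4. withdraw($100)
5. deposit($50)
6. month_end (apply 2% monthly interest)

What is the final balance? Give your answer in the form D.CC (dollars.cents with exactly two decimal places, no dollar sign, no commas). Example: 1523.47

Answer: 1173.00

Derivation:
After 1 (deposit($1000)): balance=$1100.00 total_interest=$0.00
After 2 (withdraw($100)): balance=$1000.00 total_interest=$0.00
After 3 (deposit($200)): balance=$1200.00 total_interest=$0.00
After 4 (withdraw($100)): balance=$1100.00 total_interest=$0.00
After 5 (deposit($50)): balance=$1150.00 total_interest=$0.00
After 6 (month_end (apply 2% monthly interest)): balance=$1173.00 total_interest=$23.00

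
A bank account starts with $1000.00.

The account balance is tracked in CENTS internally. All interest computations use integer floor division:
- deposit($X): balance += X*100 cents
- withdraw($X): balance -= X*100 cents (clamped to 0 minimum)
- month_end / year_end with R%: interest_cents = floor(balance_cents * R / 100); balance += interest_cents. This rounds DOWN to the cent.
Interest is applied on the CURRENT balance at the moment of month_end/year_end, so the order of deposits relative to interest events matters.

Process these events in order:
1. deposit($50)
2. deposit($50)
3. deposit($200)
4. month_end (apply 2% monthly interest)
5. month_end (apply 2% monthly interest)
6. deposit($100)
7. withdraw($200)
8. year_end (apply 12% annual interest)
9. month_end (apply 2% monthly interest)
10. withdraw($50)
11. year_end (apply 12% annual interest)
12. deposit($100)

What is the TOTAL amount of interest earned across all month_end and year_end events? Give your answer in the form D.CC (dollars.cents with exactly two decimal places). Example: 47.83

Answer: 396.57

Derivation:
After 1 (deposit($50)): balance=$1050.00 total_interest=$0.00
After 2 (deposit($50)): balance=$1100.00 total_interest=$0.00
After 3 (deposit($200)): balance=$1300.00 total_interest=$0.00
After 4 (month_end (apply 2% monthly interest)): balance=$1326.00 total_interest=$26.00
After 5 (month_end (apply 2% monthly interest)): balance=$1352.52 total_interest=$52.52
After 6 (deposit($100)): balance=$1452.52 total_interest=$52.52
After 7 (withdraw($200)): balance=$1252.52 total_interest=$52.52
After 8 (year_end (apply 12% annual interest)): balance=$1402.82 total_interest=$202.82
After 9 (month_end (apply 2% monthly interest)): balance=$1430.87 total_interest=$230.87
After 10 (withdraw($50)): balance=$1380.87 total_interest=$230.87
After 11 (year_end (apply 12% annual interest)): balance=$1546.57 total_interest=$396.57
After 12 (deposit($100)): balance=$1646.57 total_interest=$396.57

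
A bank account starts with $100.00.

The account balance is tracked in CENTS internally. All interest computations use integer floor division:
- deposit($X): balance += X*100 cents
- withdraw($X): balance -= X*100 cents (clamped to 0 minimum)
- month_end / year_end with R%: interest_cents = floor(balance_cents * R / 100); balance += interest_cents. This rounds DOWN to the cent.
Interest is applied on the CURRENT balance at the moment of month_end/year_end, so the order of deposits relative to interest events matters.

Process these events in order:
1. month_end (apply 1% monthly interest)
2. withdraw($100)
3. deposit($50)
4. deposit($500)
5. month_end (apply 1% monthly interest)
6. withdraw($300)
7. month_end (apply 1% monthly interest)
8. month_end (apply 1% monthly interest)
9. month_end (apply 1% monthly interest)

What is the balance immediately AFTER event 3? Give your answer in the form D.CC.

After 1 (month_end (apply 1% monthly interest)): balance=$101.00 total_interest=$1.00
After 2 (withdraw($100)): balance=$1.00 total_interest=$1.00
After 3 (deposit($50)): balance=$51.00 total_interest=$1.00

Answer: 51.00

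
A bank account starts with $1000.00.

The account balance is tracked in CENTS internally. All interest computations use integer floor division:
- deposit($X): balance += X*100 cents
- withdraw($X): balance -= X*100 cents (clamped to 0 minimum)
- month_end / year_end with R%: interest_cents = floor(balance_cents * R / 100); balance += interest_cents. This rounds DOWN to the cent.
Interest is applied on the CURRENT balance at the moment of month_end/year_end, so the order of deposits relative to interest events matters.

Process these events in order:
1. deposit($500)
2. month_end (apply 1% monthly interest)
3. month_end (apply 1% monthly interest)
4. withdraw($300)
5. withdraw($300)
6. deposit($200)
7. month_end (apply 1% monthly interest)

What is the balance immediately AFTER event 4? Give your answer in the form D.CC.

Answer: 1230.15

Derivation:
After 1 (deposit($500)): balance=$1500.00 total_interest=$0.00
After 2 (month_end (apply 1% monthly interest)): balance=$1515.00 total_interest=$15.00
After 3 (month_end (apply 1% monthly interest)): balance=$1530.15 total_interest=$30.15
After 4 (withdraw($300)): balance=$1230.15 total_interest=$30.15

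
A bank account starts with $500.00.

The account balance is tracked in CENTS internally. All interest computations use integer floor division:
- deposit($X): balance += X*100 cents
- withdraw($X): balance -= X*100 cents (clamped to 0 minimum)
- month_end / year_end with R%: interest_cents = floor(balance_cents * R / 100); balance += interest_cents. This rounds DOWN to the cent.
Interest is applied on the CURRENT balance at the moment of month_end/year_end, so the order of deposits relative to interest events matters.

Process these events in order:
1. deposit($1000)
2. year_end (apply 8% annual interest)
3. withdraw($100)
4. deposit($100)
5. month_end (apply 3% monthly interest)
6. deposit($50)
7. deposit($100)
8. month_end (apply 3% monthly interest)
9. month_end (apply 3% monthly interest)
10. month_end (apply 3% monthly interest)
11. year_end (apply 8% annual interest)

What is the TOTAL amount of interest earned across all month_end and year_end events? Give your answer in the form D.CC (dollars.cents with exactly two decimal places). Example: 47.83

After 1 (deposit($1000)): balance=$1500.00 total_interest=$0.00
After 2 (year_end (apply 8% annual interest)): balance=$1620.00 total_interest=$120.00
After 3 (withdraw($100)): balance=$1520.00 total_interest=$120.00
After 4 (deposit($100)): balance=$1620.00 total_interest=$120.00
After 5 (month_end (apply 3% monthly interest)): balance=$1668.60 total_interest=$168.60
After 6 (deposit($50)): balance=$1718.60 total_interest=$168.60
After 7 (deposit($100)): balance=$1818.60 total_interest=$168.60
After 8 (month_end (apply 3% monthly interest)): balance=$1873.15 total_interest=$223.15
After 9 (month_end (apply 3% monthly interest)): balance=$1929.34 total_interest=$279.34
After 10 (month_end (apply 3% monthly interest)): balance=$1987.22 total_interest=$337.22
After 11 (year_end (apply 8% annual interest)): balance=$2146.19 total_interest=$496.19

Answer: 496.19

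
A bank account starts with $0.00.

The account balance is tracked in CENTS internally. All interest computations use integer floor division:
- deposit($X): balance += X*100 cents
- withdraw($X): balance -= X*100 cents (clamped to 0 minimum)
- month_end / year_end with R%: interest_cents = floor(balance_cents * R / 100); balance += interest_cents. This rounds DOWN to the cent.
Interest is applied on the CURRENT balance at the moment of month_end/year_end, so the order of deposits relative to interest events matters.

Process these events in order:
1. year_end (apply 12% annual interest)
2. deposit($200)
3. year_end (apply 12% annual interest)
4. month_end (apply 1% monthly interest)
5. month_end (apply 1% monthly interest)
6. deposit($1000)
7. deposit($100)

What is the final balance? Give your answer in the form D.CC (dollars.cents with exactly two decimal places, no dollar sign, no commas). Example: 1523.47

Answer: 1328.50

Derivation:
After 1 (year_end (apply 12% annual interest)): balance=$0.00 total_interest=$0.00
After 2 (deposit($200)): balance=$200.00 total_interest=$0.00
After 3 (year_end (apply 12% annual interest)): balance=$224.00 total_interest=$24.00
After 4 (month_end (apply 1% monthly interest)): balance=$226.24 total_interest=$26.24
After 5 (month_end (apply 1% monthly interest)): balance=$228.50 total_interest=$28.50
After 6 (deposit($1000)): balance=$1228.50 total_interest=$28.50
After 7 (deposit($100)): balance=$1328.50 total_interest=$28.50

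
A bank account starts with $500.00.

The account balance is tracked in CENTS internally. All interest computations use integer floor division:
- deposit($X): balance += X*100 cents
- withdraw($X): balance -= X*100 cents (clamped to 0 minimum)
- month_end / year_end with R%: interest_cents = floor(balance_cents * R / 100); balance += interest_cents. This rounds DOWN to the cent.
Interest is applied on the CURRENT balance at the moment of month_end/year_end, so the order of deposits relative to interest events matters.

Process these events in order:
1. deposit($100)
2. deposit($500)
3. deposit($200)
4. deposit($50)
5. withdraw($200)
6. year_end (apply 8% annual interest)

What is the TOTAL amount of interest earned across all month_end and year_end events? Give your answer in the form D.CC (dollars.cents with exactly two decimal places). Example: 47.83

Answer: 92.00

Derivation:
After 1 (deposit($100)): balance=$600.00 total_interest=$0.00
After 2 (deposit($500)): balance=$1100.00 total_interest=$0.00
After 3 (deposit($200)): balance=$1300.00 total_interest=$0.00
After 4 (deposit($50)): balance=$1350.00 total_interest=$0.00
After 5 (withdraw($200)): balance=$1150.00 total_interest=$0.00
After 6 (year_end (apply 8% annual interest)): balance=$1242.00 total_interest=$92.00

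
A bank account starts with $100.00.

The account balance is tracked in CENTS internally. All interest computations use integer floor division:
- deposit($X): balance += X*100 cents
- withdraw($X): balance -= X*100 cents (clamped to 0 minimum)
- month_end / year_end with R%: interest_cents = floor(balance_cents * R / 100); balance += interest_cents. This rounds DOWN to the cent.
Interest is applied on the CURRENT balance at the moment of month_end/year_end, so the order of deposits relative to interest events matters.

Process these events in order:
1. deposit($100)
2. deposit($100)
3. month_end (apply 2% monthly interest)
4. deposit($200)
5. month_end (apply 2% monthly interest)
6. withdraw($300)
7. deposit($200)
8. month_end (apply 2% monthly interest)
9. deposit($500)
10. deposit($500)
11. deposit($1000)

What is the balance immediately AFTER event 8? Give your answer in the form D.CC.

Answer: 424.44

Derivation:
After 1 (deposit($100)): balance=$200.00 total_interest=$0.00
After 2 (deposit($100)): balance=$300.00 total_interest=$0.00
After 3 (month_end (apply 2% monthly interest)): balance=$306.00 total_interest=$6.00
After 4 (deposit($200)): balance=$506.00 total_interest=$6.00
After 5 (month_end (apply 2% monthly interest)): balance=$516.12 total_interest=$16.12
After 6 (withdraw($300)): balance=$216.12 total_interest=$16.12
After 7 (deposit($200)): balance=$416.12 total_interest=$16.12
After 8 (month_end (apply 2% monthly interest)): balance=$424.44 total_interest=$24.44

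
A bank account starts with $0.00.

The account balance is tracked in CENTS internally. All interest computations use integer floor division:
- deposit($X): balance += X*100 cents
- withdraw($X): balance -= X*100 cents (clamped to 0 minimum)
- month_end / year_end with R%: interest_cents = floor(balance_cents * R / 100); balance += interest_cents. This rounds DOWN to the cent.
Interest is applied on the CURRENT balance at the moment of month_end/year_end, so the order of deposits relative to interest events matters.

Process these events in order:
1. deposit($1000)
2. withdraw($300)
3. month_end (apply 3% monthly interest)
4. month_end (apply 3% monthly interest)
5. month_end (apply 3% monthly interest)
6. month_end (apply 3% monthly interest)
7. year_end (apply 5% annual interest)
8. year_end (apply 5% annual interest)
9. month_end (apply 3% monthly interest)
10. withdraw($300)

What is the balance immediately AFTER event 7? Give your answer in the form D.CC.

After 1 (deposit($1000)): balance=$1000.00 total_interest=$0.00
After 2 (withdraw($300)): balance=$700.00 total_interest=$0.00
After 3 (month_end (apply 3% monthly interest)): balance=$721.00 total_interest=$21.00
After 4 (month_end (apply 3% monthly interest)): balance=$742.63 total_interest=$42.63
After 5 (month_end (apply 3% monthly interest)): balance=$764.90 total_interest=$64.90
After 6 (month_end (apply 3% monthly interest)): balance=$787.84 total_interest=$87.84
After 7 (year_end (apply 5% annual interest)): balance=$827.23 total_interest=$127.23

Answer: 827.23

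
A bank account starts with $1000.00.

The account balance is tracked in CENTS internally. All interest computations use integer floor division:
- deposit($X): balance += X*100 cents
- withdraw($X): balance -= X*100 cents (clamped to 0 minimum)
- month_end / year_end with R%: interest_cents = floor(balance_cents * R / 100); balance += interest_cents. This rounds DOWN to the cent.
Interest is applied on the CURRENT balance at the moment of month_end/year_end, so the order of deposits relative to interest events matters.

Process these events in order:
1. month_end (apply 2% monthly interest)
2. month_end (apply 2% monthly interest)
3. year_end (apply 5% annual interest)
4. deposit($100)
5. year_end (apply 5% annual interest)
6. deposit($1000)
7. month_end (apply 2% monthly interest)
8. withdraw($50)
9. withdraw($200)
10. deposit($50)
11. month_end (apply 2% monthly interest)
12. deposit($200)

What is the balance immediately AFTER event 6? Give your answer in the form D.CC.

Answer: 2252.04

Derivation:
After 1 (month_end (apply 2% monthly interest)): balance=$1020.00 total_interest=$20.00
After 2 (month_end (apply 2% monthly interest)): balance=$1040.40 total_interest=$40.40
After 3 (year_end (apply 5% annual interest)): balance=$1092.42 total_interest=$92.42
After 4 (deposit($100)): balance=$1192.42 total_interest=$92.42
After 5 (year_end (apply 5% annual interest)): balance=$1252.04 total_interest=$152.04
After 6 (deposit($1000)): balance=$2252.04 total_interest=$152.04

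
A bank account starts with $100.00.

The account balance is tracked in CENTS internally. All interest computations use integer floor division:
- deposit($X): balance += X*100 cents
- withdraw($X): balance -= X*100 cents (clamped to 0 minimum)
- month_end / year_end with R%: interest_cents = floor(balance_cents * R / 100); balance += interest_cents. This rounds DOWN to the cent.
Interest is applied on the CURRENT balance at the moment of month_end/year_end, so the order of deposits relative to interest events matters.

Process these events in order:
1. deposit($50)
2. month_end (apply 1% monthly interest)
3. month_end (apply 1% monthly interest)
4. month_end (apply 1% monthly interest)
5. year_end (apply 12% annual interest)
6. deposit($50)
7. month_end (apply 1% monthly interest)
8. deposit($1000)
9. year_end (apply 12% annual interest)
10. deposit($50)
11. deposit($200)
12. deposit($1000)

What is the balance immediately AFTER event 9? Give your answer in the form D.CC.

After 1 (deposit($50)): balance=$150.00 total_interest=$0.00
After 2 (month_end (apply 1% monthly interest)): balance=$151.50 total_interest=$1.50
After 3 (month_end (apply 1% monthly interest)): balance=$153.01 total_interest=$3.01
After 4 (month_end (apply 1% monthly interest)): balance=$154.54 total_interest=$4.54
After 5 (year_end (apply 12% annual interest)): balance=$173.08 total_interest=$23.08
After 6 (deposit($50)): balance=$223.08 total_interest=$23.08
After 7 (month_end (apply 1% monthly interest)): balance=$225.31 total_interest=$25.31
After 8 (deposit($1000)): balance=$1225.31 total_interest=$25.31
After 9 (year_end (apply 12% annual interest)): balance=$1372.34 total_interest=$172.34

Answer: 1372.34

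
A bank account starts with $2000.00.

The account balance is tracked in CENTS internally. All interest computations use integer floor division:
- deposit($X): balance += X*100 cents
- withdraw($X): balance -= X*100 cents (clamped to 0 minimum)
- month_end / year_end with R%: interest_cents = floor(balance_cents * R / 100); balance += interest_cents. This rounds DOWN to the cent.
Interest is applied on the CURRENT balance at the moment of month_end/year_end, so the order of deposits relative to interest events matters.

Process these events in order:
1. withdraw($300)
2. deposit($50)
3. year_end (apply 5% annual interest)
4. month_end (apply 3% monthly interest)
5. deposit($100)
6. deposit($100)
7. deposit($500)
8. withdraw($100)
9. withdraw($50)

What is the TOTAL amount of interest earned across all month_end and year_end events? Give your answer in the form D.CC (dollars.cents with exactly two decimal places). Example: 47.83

After 1 (withdraw($300)): balance=$1700.00 total_interest=$0.00
After 2 (deposit($50)): balance=$1750.00 total_interest=$0.00
After 3 (year_end (apply 5% annual interest)): balance=$1837.50 total_interest=$87.50
After 4 (month_end (apply 3% monthly interest)): balance=$1892.62 total_interest=$142.62
After 5 (deposit($100)): balance=$1992.62 total_interest=$142.62
After 6 (deposit($100)): balance=$2092.62 total_interest=$142.62
After 7 (deposit($500)): balance=$2592.62 total_interest=$142.62
After 8 (withdraw($100)): balance=$2492.62 total_interest=$142.62
After 9 (withdraw($50)): balance=$2442.62 total_interest=$142.62

Answer: 142.62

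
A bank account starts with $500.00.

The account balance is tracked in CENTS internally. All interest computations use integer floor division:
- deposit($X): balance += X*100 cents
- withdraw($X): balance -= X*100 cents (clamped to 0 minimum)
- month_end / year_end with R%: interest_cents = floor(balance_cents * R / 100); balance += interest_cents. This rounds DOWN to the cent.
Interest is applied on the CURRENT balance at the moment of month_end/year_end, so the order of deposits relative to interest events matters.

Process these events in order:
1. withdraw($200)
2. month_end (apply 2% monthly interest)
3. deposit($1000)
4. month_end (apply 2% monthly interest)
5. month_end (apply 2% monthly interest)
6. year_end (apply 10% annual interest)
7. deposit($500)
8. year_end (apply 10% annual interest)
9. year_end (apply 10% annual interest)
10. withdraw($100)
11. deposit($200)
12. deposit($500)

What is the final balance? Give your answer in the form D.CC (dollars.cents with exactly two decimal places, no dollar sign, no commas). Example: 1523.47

Answer: 3013.49

Derivation:
After 1 (withdraw($200)): balance=$300.00 total_interest=$0.00
After 2 (month_end (apply 2% monthly interest)): balance=$306.00 total_interest=$6.00
After 3 (deposit($1000)): balance=$1306.00 total_interest=$6.00
After 4 (month_end (apply 2% monthly interest)): balance=$1332.12 total_interest=$32.12
After 5 (month_end (apply 2% monthly interest)): balance=$1358.76 total_interest=$58.76
After 6 (year_end (apply 10% annual interest)): balance=$1494.63 total_interest=$194.63
After 7 (deposit($500)): balance=$1994.63 total_interest=$194.63
After 8 (year_end (apply 10% annual interest)): balance=$2194.09 total_interest=$394.09
After 9 (year_end (apply 10% annual interest)): balance=$2413.49 total_interest=$613.49
After 10 (withdraw($100)): balance=$2313.49 total_interest=$613.49
After 11 (deposit($200)): balance=$2513.49 total_interest=$613.49
After 12 (deposit($500)): balance=$3013.49 total_interest=$613.49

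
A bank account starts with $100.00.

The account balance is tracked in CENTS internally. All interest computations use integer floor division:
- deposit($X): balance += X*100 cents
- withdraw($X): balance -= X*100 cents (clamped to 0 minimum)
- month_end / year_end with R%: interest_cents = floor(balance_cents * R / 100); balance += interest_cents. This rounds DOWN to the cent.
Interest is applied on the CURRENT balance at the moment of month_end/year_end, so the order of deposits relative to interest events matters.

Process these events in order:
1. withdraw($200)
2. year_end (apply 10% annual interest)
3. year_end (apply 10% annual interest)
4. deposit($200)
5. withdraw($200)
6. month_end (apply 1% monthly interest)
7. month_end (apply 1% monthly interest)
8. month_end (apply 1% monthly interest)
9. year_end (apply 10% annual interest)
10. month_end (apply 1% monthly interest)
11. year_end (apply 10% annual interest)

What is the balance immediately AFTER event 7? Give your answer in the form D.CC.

Answer: 0.00

Derivation:
After 1 (withdraw($200)): balance=$0.00 total_interest=$0.00
After 2 (year_end (apply 10% annual interest)): balance=$0.00 total_interest=$0.00
After 3 (year_end (apply 10% annual interest)): balance=$0.00 total_interest=$0.00
After 4 (deposit($200)): balance=$200.00 total_interest=$0.00
After 5 (withdraw($200)): balance=$0.00 total_interest=$0.00
After 6 (month_end (apply 1% monthly interest)): balance=$0.00 total_interest=$0.00
After 7 (month_end (apply 1% monthly interest)): balance=$0.00 total_interest=$0.00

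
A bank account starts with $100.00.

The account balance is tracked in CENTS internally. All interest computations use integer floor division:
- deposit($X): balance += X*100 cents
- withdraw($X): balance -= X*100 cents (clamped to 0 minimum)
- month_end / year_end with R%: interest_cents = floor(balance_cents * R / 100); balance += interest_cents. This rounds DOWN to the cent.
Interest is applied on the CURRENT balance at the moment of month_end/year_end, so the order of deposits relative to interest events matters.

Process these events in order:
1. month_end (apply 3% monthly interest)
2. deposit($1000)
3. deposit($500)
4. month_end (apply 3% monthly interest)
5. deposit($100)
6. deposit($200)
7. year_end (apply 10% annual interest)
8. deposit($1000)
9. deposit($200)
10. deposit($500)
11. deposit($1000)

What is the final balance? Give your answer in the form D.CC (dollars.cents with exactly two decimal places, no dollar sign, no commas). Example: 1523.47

After 1 (month_end (apply 3% monthly interest)): balance=$103.00 total_interest=$3.00
After 2 (deposit($1000)): balance=$1103.00 total_interest=$3.00
After 3 (deposit($500)): balance=$1603.00 total_interest=$3.00
After 4 (month_end (apply 3% monthly interest)): balance=$1651.09 total_interest=$51.09
After 5 (deposit($100)): balance=$1751.09 total_interest=$51.09
After 6 (deposit($200)): balance=$1951.09 total_interest=$51.09
After 7 (year_end (apply 10% annual interest)): balance=$2146.19 total_interest=$246.19
After 8 (deposit($1000)): balance=$3146.19 total_interest=$246.19
After 9 (deposit($200)): balance=$3346.19 total_interest=$246.19
After 10 (deposit($500)): balance=$3846.19 total_interest=$246.19
After 11 (deposit($1000)): balance=$4846.19 total_interest=$246.19

Answer: 4846.19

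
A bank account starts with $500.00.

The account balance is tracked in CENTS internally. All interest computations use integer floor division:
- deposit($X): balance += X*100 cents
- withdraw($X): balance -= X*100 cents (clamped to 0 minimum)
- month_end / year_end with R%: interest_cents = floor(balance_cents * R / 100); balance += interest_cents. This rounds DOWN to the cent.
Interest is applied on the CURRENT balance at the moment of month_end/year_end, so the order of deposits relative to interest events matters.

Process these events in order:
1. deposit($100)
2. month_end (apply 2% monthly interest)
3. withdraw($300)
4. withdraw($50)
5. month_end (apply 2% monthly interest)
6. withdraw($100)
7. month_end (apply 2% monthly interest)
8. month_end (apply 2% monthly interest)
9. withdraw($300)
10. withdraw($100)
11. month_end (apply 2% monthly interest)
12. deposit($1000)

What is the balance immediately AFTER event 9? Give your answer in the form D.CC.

After 1 (deposit($100)): balance=$600.00 total_interest=$0.00
After 2 (month_end (apply 2% monthly interest)): balance=$612.00 total_interest=$12.00
After 3 (withdraw($300)): balance=$312.00 total_interest=$12.00
After 4 (withdraw($50)): balance=$262.00 total_interest=$12.00
After 5 (month_end (apply 2% monthly interest)): balance=$267.24 total_interest=$17.24
After 6 (withdraw($100)): balance=$167.24 total_interest=$17.24
After 7 (month_end (apply 2% monthly interest)): balance=$170.58 total_interest=$20.58
After 8 (month_end (apply 2% monthly interest)): balance=$173.99 total_interest=$23.99
After 9 (withdraw($300)): balance=$0.00 total_interest=$23.99

Answer: 0.00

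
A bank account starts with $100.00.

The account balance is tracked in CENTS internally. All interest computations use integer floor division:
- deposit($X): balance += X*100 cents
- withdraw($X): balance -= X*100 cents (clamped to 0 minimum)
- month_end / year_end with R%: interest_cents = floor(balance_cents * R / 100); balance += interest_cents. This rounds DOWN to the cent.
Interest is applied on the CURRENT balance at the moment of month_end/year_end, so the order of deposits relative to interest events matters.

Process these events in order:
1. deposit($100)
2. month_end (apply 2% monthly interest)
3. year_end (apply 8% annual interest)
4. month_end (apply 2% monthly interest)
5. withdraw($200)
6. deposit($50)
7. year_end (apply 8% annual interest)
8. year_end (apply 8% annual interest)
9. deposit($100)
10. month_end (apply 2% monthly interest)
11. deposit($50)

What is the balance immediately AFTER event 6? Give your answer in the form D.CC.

After 1 (deposit($100)): balance=$200.00 total_interest=$0.00
After 2 (month_end (apply 2% monthly interest)): balance=$204.00 total_interest=$4.00
After 3 (year_end (apply 8% annual interest)): balance=$220.32 total_interest=$20.32
After 4 (month_end (apply 2% monthly interest)): balance=$224.72 total_interest=$24.72
After 5 (withdraw($200)): balance=$24.72 total_interest=$24.72
After 6 (deposit($50)): balance=$74.72 total_interest=$24.72

Answer: 74.72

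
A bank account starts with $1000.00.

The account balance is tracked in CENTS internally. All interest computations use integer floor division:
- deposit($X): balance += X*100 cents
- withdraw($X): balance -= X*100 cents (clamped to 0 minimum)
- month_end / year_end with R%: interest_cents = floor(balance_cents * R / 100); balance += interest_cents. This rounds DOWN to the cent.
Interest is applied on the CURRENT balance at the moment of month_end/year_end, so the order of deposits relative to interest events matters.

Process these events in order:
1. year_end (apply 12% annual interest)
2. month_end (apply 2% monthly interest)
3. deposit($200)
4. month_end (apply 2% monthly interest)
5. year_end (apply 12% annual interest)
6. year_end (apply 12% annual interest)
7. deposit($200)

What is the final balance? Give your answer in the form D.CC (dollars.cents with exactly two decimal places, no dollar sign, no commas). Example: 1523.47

Answer: 1917.56

Derivation:
After 1 (year_end (apply 12% annual interest)): balance=$1120.00 total_interest=$120.00
After 2 (month_end (apply 2% monthly interest)): balance=$1142.40 total_interest=$142.40
After 3 (deposit($200)): balance=$1342.40 total_interest=$142.40
After 4 (month_end (apply 2% monthly interest)): balance=$1369.24 total_interest=$169.24
After 5 (year_end (apply 12% annual interest)): balance=$1533.54 total_interest=$333.54
After 6 (year_end (apply 12% annual interest)): balance=$1717.56 total_interest=$517.56
After 7 (deposit($200)): balance=$1917.56 total_interest=$517.56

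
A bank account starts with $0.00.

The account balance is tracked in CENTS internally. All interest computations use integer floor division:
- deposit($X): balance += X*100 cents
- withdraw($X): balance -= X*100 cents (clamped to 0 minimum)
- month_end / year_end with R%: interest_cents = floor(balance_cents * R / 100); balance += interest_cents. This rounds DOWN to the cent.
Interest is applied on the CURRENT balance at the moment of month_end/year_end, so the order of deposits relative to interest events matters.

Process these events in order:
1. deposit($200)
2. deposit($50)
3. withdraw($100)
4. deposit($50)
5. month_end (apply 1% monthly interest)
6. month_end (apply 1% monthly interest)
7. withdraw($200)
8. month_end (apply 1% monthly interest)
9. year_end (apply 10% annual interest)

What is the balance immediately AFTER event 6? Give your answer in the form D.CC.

Answer: 204.02

Derivation:
After 1 (deposit($200)): balance=$200.00 total_interest=$0.00
After 2 (deposit($50)): balance=$250.00 total_interest=$0.00
After 3 (withdraw($100)): balance=$150.00 total_interest=$0.00
After 4 (deposit($50)): balance=$200.00 total_interest=$0.00
After 5 (month_end (apply 1% monthly interest)): balance=$202.00 total_interest=$2.00
After 6 (month_end (apply 1% monthly interest)): balance=$204.02 total_interest=$4.02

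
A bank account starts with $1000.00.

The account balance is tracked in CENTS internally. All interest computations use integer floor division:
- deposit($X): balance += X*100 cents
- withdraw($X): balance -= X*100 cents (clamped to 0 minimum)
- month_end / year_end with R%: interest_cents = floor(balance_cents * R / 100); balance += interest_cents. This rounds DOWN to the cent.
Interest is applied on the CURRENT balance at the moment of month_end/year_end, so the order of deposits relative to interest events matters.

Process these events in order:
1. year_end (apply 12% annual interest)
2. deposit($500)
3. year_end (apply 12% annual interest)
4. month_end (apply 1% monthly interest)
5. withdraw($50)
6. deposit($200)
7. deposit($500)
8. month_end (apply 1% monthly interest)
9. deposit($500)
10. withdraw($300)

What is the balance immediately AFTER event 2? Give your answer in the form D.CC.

Answer: 1620.00

Derivation:
After 1 (year_end (apply 12% annual interest)): balance=$1120.00 total_interest=$120.00
After 2 (deposit($500)): balance=$1620.00 total_interest=$120.00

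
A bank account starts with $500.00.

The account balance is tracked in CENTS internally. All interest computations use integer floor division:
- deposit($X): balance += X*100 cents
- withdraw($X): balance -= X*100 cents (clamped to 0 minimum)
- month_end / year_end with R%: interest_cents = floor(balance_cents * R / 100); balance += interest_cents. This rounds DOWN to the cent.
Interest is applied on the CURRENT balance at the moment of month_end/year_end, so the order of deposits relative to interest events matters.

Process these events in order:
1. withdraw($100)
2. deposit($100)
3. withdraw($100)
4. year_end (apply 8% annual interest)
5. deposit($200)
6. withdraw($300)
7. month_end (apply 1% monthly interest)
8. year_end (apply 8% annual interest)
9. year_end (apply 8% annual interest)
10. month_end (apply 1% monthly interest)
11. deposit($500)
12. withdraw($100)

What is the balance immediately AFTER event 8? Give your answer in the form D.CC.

Answer: 362.14

Derivation:
After 1 (withdraw($100)): balance=$400.00 total_interest=$0.00
After 2 (deposit($100)): balance=$500.00 total_interest=$0.00
After 3 (withdraw($100)): balance=$400.00 total_interest=$0.00
After 4 (year_end (apply 8% annual interest)): balance=$432.00 total_interest=$32.00
After 5 (deposit($200)): balance=$632.00 total_interest=$32.00
After 6 (withdraw($300)): balance=$332.00 total_interest=$32.00
After 7 (month_end (apply 1% monthly interest)): balance=$335.32 total_interest=$35.32
After 8 (year_end (apply 8% annual interest)): balance=$362.14 total_interest=$62.14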